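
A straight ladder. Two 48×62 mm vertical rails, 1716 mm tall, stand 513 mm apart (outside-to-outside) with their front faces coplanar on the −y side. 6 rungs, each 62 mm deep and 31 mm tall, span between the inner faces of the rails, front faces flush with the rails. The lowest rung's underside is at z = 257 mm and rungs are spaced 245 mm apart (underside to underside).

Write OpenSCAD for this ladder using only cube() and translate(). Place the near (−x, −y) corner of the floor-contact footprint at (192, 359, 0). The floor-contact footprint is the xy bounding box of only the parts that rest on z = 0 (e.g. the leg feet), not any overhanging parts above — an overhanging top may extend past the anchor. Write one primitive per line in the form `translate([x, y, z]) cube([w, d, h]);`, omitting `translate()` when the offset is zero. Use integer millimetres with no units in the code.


translate([192, 359, 0]) cube([48, 62, 1716]);
translate([657, 359, 0]) cube([48, 62, 1716]);
translate([240, 359, 257]) cube([417, 62, 31]);
translate([240, 359, 502]) cube([417, 62, 31]);
translate([240, 359, 747]) cube([417, 62, 31]);
translate([240, 359, 992]) cube([417, 62, 31]);
translate([240, 359, 1237]) cube([417, 62, 31]);
translate([240, 359, 1482]) cube([417, 62, 31]);


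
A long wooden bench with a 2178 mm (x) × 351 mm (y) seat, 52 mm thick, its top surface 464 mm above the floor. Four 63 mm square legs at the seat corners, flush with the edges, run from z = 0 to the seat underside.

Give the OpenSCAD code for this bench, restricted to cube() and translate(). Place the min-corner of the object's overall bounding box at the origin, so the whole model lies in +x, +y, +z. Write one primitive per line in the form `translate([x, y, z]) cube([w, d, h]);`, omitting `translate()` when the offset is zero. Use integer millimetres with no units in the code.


translate([0, 0, 412]) cube([2178, 351, 52]);
cube([63, 63, 412]);
translate([0, 288, 0]) cube([63, 63, 412]);
translate([2115, 0, 0]) cube([63, 63, 412]);
translate([2115, 288, 0]) cube([63, 63, 412]);


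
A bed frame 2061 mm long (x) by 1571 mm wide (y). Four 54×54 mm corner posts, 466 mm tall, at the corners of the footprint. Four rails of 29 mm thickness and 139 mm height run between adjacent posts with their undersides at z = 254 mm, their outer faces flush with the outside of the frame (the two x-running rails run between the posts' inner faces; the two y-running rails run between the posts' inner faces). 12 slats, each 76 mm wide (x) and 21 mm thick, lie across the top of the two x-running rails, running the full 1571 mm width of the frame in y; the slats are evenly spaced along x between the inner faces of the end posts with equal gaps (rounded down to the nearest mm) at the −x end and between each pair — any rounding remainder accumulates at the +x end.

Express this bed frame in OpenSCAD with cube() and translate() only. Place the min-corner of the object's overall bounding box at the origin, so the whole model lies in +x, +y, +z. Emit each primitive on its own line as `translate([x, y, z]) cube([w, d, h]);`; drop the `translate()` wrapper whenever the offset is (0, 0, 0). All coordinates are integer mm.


cube([54, 54, 466]);
translate([0, 1517, 0]) cube([54, 54, 466]);
translate([2007, 0, 0]) cube([54, 54, 466]);
translate([2007, 1517, 0]) cube([54, 54, 466]);
translate([54, 0, 254]) cube([1953, 29, 139]);
translate([54, 1542, 254]) cube([1953, 29, 139]);
translate([0, 54, 254]) cube([29, 1463, 139]);
translate([2032, 54, 254]) cube([29, 1463, 139]);
translate([134, 0, 393]) cube([76, 1571, 21]);
translate([290, 0, 393]) cube([76, 1571, 21]);
translate([446, 0, 393]) cube([76, 1571, 21]);
translate([602, 0, 393]) cube([76, 1571, 21]);
translate([758, 0, 393]) cube([76, 1571, 21]);
translate([914, 0, 393]) cube([76, 1571, 21]);
translate([1070, 0, 393]) cube([76, 1571, 21]);
translate([1226, 0, 393]) cube([76, 1571, 21]);
translate([1382, 0, 393]) cube([76, 1571, 21]);
translate([1538, 0, 393]) cube([76, 1571, 21]);
translate([1694, 0, 393]) cube([76, 1571, 21]);
translate([1850, 0, 393]) cube([76, 1571, 21]);


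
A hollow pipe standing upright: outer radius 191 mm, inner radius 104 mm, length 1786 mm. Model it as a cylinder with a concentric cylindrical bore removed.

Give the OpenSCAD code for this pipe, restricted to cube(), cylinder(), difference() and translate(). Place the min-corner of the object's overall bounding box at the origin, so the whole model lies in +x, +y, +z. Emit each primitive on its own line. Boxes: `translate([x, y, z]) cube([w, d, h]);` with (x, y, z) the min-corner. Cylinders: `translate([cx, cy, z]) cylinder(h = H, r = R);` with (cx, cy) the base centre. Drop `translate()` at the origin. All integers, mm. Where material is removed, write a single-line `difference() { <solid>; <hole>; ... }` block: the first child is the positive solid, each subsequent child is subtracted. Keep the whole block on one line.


difference() { translate([191, 191, 0]) cylinder(h = 1786, r = 191); translate([191, 191, 0]) cylinder(h = 1786, r = 104); }


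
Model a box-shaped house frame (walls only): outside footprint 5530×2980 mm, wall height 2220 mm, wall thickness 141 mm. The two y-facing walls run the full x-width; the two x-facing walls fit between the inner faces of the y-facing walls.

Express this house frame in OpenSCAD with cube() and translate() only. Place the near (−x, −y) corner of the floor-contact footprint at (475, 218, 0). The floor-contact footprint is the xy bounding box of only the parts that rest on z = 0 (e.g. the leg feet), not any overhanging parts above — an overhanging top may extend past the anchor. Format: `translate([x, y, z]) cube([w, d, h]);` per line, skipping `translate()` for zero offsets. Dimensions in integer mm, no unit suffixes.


translate([475, 218, 0]) cube([5530, 141, 2220]);
translate([475, 3057, 0]) cube([5530, 141, 2220]);
translate([475, 359, 0]) cube([141, 2698, 2220]);
translate([5864, 359, 0]) cube([141, 2698, 2220]);


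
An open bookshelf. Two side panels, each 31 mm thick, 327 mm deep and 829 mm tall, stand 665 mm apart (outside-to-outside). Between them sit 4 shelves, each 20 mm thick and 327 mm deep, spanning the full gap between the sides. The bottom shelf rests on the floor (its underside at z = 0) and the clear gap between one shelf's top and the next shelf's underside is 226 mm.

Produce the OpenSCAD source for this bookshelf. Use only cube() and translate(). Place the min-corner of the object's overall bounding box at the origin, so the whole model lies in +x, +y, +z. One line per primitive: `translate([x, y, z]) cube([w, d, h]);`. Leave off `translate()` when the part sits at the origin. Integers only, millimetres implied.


cube([31, 327, 829]);
translate([634, 0, 0]) cube([31, 327, 829]);
translate([31, 0, 0]) cube([603, 327, 20]);
translate([31, 0, 246]) cube([603, 327, 20]);
translate([31, 0, 492]) cube([603, 327, 20]);
translate([31, 0, 738]) cube([603, 327, 20]);


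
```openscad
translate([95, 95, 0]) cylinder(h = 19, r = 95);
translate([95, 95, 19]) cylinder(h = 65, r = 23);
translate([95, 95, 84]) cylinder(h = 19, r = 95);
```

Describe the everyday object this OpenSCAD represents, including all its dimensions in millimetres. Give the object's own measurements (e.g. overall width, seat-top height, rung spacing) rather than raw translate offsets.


A spool: two coaxial disc flanges of radius 95 mm and thickness 19 mm, joined by a core cylinder of radius 23 mm and height 65 mm. The lower flange rests on z = 0 and the three cylinders share a vertical axis.


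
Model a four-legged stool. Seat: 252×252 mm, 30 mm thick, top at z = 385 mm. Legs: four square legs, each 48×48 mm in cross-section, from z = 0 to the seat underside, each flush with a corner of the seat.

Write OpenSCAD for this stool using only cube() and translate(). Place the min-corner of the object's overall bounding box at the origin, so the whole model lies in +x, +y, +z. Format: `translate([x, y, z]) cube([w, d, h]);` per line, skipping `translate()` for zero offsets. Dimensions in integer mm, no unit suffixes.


translate([0, 0, 355]) cube([252, 252, 30]);
cube([48, 48, 355]);
translate([204, 0, 0]) cube([48, 48, 355]);
translate([0, 204, 0]) cube([48, 48, 355]);
translate([204, 204, 0]) cube([48, 48, 355]);


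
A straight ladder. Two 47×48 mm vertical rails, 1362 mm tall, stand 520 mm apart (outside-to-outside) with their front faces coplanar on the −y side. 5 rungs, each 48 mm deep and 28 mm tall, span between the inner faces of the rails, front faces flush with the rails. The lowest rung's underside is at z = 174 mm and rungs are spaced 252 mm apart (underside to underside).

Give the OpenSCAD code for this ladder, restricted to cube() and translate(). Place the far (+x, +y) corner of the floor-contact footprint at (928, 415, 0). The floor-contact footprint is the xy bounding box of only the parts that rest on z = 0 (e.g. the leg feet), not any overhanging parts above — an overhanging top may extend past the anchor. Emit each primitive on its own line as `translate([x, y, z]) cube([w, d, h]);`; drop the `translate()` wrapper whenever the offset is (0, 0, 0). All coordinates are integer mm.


// rung span = 520 - 2*47 = 426
// rung[k] z = 174 + k*252
translate([408, 367, 0]) cube([47, 48, 1362]);
translate([881, 367, 0]) cube([47, 48, 1362]);
translate([455, 367, 174]) cube([426, 48, 28]);
translate([455, 367, 426]) cube([426, 48, 28]);
translate([455, 367, 678]) cube([426, 48, 28]);
translate([455, 367, 930]) cube([426, 48, 28]);
translate([455, 367, 1182]) cube([426, 48, 28]);


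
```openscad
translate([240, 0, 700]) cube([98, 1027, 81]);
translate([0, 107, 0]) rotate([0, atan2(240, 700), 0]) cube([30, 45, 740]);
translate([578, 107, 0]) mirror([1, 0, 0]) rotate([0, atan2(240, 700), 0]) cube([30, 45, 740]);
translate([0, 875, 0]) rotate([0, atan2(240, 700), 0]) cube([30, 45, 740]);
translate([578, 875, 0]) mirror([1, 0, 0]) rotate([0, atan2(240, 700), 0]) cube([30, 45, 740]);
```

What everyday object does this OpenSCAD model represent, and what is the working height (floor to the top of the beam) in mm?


A sawhorse. The overall height is 781 mm.

A beam across two mirrored pairs of raked legs — a sawhorse. The beam's underside is at z = 700 (matching the legs' vertical rise in atan2(240, 700)) and the beam is 81 mm tall, so its top is at 700 + 81 = 781 mm. The raked legs top out at the beam's underside, so that is the highest point.


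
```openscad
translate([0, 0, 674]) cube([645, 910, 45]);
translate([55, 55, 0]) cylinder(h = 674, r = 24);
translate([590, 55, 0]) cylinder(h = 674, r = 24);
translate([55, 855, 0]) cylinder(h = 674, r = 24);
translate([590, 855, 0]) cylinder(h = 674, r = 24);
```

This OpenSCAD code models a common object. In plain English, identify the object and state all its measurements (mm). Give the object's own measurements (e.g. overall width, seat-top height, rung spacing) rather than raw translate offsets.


A table: top 645 mm (x) × 910 mm (y), 45 mm thick, upper face at z = 719 mm, on four round legs of 48 mm diameter, each leg's bounding box inset 31 mm from the nearest pair of top edges from z = 0 to the bottom of the top.


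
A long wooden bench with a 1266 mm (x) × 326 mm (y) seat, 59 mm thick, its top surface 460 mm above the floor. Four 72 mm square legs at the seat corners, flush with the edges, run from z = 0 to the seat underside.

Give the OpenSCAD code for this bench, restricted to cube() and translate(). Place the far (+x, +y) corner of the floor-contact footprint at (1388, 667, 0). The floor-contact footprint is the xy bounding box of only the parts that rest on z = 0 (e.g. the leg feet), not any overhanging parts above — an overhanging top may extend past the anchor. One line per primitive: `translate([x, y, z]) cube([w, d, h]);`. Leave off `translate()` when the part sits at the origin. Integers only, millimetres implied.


translate([122, 341, 401]) cube([1266, 326, 59]);
translate([122, 341, 0]) cube([72, 72, 401]);
translate([122, 595, 0]) cube([72, 72, 401]);
translate([1316, 341, 0]) cube([72, 72, 401]);
translate([1316, 595, 0]) cube([72, 72, 401]);


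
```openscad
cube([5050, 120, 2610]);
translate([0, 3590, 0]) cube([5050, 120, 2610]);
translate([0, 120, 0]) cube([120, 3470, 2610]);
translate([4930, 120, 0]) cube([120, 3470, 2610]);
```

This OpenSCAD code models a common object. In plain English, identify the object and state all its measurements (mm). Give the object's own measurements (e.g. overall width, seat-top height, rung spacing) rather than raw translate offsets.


The wall frame of a small rectangular building: four walls, each 2610 mm tall and 120 mm thick, enclosing a footprint 5050 mm (x) by 3710 mm (y) outside-to-outside, with no floor or roof. The front and back walls (the −y and +y sides) span the full width; the two side walls fit between them.


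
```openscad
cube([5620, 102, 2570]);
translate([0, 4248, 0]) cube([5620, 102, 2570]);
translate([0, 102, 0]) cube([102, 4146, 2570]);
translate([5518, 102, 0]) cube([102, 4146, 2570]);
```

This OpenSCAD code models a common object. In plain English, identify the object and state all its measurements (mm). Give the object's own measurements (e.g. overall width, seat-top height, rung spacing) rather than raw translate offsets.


The wall frame of a small rectangular building: four walls, each 2570 mm tall and 102 mm thick, enclosing a footprint 5620 mm (x) by 4350 mm (y) outside-to-outside, with no floor or roof. The front and back walls (the −y and +y sides) span the full width; the two side walls fit between them.


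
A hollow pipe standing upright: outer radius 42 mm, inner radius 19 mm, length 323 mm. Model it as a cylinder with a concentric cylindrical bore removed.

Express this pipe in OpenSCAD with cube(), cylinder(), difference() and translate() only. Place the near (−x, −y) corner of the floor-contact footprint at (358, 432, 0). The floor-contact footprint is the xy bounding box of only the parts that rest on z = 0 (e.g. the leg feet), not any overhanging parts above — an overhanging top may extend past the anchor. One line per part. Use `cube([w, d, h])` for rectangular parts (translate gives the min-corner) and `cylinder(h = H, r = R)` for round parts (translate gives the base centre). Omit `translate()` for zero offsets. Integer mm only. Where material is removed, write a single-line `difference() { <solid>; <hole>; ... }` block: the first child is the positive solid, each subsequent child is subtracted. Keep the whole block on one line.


difference() { translate([400, 474, 0]) cylinder(h = 323, r = 42); translate([400, 474, 0]) cylinder(h = 323, r = 19); }


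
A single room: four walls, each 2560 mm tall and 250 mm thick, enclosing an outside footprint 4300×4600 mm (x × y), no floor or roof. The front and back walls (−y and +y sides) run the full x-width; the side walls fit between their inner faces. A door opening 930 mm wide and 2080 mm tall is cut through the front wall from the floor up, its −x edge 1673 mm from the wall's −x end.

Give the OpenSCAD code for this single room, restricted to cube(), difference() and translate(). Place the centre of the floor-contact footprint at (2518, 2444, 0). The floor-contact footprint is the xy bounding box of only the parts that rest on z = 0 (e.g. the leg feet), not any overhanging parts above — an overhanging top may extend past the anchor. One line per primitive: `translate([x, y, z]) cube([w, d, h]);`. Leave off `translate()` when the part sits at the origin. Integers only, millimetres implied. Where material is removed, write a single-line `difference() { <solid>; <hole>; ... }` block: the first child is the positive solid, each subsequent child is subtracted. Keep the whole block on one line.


difference() { translate([368, 144, 0]) cube([4300, 250, 2560]); translate([2041, 144, 0]) cube([930, 250, 2080]); }
translate([368, 4494, 0]) cube([4300, 250, 2560]);
translate([368, 394, 0]) cube([250, 4100, 2560]);
translate([4418, 394, 0]) cube([250, 4100, 2560]);


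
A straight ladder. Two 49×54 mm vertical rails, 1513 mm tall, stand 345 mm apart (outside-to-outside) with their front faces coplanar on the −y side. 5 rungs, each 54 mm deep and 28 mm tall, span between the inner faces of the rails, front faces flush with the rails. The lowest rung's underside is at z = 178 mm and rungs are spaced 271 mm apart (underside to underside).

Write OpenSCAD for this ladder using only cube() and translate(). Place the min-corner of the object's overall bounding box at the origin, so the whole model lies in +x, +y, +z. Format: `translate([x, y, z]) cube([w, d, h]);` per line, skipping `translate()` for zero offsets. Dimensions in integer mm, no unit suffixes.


cube([49, 54, 1513]);
translate([296, 0, 0]) cube([49, 54, 1513]);
translate([49, 0, 178]) cube([247, 54, 28]);
translate([49, 0, 449]) cube([247, 54, 28]);
translate([49, 0, 720]) cube([247, 54, 28]);
translate([49, 0, 991]) cube([247, 54, 28]);
translate([49, 0, 1262]) cube([247, 54, 28]);


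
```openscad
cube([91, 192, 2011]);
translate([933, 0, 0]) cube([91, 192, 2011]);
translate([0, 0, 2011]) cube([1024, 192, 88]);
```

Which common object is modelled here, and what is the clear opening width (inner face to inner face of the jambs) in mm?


A door frame. The clear opening width is 842 mm.

Two 2011 mm tall posts with a header on top — a door frame. The left jamb is 91 mm wide at x = 0; the right jamb starts at x = 933. The clear opening is 933 − 91 = 842 mm.


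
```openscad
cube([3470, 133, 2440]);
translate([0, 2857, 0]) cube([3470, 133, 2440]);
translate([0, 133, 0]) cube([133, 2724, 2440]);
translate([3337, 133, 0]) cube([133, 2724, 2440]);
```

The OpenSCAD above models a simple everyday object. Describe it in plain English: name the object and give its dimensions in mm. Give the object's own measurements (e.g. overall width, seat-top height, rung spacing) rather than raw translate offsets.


The wall frame of a small rectangular building: four walls, each 2440 mm tall and 133 mm thick, enclosing a footprint 3470 mm (x) by 2990 mm (y) outside-to-outside, with no floor or roof. The front and back walls (the −y and +y sides) span the full width; the two side walls fit between them.


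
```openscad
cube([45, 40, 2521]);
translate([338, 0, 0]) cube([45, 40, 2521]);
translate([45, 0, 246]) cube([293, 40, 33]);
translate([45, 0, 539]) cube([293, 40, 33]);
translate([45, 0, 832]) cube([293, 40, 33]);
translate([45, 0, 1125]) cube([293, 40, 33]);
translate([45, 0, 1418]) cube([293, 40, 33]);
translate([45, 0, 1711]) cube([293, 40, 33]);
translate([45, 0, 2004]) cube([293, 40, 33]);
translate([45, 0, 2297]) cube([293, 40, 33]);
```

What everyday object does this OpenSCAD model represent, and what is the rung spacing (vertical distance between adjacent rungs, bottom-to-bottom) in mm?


A ladder. The rung spacing is 293 mm.

Two tall 45×40 posts with 8 short bars between them — a ladder. Adjacent rungs sit at z = 246 and z = 539, so the spacing is 539 − 246 = 293 mm.


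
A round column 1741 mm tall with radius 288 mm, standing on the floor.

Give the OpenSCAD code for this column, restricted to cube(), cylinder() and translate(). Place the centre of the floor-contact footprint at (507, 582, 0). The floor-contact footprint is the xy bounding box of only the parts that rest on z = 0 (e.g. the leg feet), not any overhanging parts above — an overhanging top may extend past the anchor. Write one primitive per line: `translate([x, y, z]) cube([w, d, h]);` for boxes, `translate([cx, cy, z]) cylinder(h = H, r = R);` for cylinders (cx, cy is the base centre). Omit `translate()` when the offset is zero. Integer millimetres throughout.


translate([507, 582, 0]) cylinder(h = 1741, r = 288);


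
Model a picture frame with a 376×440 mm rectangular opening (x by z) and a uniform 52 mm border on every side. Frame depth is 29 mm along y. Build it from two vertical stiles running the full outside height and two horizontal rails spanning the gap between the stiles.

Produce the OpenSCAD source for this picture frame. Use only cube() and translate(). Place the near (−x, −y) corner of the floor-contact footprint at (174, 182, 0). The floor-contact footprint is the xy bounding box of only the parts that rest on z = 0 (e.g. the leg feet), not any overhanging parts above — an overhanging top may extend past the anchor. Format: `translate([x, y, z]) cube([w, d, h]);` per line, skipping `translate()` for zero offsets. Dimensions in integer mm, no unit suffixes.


translate([174, 182, 0]) cube([52, 29, 544]);
translate([602, 182, 0]) cube([52, 29, 544]);
translate([226, 182, 0]) cube([376, 29, 52]);
translate([226, 182, 492]) cube([376, 29, 52]);


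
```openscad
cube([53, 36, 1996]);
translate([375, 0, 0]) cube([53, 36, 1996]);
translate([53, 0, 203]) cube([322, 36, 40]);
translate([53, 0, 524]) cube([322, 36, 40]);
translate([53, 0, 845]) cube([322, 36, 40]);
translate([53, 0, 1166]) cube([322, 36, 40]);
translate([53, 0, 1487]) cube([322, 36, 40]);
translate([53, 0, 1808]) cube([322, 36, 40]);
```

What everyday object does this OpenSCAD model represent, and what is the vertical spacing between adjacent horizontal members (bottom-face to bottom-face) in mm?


A ladder. The rung spacing is 321 mm.

Two tall 53×36 posts with 6 short bars between them — a ladder. Adjacent rungs sit at z = 203 and z = 524, so the spacing is 524 − 203 = 321 mm.


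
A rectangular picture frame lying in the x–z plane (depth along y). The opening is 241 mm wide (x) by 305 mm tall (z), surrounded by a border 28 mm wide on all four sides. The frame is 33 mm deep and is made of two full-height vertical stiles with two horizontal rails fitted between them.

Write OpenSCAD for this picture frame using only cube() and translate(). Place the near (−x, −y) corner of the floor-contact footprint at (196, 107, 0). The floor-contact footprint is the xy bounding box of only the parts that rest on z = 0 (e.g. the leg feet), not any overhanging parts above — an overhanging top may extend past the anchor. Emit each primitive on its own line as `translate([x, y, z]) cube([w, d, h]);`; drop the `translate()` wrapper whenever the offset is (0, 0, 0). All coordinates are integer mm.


translate([196, 107, 0]) cube([28, 33, 361]);
translate([465, 107, 0]) cube([28, 33, 361]);
translate([224, 107, 0]) cube([241, 33, 28]);
translate([224, 107, 333]) cube([241, 33, 28]);


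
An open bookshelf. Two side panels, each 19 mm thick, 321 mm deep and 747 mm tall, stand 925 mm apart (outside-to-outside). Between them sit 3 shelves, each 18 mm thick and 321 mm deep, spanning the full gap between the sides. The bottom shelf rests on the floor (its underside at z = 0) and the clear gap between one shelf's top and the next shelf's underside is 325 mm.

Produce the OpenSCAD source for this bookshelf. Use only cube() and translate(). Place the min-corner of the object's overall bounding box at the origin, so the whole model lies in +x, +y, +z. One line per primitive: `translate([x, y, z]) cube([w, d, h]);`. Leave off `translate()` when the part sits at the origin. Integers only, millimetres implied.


cube([19, 321, 747]);
translate([906, 0, 0]) cube([19, 321, 747]);
translate([19, 0, 0]) cube([887, 321, 18]);
translate([19, 0, 343]) cube([887, 321, 18]);
translate([19, 0, 686]) cube([887, 321, 18]);


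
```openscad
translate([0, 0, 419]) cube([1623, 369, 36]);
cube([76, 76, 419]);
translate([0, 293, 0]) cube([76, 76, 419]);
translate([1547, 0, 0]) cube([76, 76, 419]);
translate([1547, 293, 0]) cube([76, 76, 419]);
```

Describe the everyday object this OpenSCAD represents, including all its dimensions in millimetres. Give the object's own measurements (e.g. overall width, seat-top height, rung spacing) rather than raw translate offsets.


A long wooden bench with a 1623 mm (x) × 369 mm (y) seat, 36 mm thick, its top surface 455 mm above the floor. Four 76 mm square legs at the seat corners, flush with the edges, run from z = 0 to the seat underside.


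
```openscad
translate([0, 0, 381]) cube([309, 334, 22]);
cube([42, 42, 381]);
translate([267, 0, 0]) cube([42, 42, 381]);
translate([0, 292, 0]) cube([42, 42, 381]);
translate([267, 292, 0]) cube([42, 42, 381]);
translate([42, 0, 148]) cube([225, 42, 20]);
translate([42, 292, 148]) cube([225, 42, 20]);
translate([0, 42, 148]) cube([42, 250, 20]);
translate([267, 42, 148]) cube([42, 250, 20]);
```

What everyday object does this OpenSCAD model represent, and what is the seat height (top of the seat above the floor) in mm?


A stool. The seat height is 403 mm.

A 309×334×22 slab at z = 381 on four corner posts — a stool. The seat top is 381 + 22 = 403 mm.


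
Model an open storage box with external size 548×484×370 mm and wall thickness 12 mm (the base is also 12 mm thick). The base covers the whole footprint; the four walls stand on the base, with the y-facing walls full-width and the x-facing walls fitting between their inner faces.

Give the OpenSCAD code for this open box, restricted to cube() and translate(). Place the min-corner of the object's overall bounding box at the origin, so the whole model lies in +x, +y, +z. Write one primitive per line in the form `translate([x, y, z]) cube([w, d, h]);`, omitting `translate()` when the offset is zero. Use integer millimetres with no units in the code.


cube([548, 484, 12]);
translate([0, 0, 12]) cube([548, 12, 358]);
translate([0, 472, 12]) cube([548, 12, 358]);
translate([0, 12, 12]) cube([12, 460, 358]);
translate([536, 12, 12]) cube([12, 460, 358]);


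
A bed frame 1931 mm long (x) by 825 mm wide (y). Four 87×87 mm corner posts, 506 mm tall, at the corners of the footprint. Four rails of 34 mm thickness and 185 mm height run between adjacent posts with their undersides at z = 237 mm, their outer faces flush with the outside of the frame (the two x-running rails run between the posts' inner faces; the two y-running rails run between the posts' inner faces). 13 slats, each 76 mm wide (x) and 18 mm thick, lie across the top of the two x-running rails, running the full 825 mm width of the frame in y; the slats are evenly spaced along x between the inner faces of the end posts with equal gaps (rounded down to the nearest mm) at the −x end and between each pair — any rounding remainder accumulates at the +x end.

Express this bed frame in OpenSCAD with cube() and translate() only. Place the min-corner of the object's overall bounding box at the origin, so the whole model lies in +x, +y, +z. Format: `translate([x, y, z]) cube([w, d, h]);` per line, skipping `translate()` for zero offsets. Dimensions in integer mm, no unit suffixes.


// slat z = rail_z + rail_h = 237 + 185 = 422
// slat gap = ⌊(1757 − 13·76) / 14⌋ = 54
cube([87, 87, 506]);
translate([0, 738, 0]) cube([87, 87, 506]);
translate([1844, 0, 0]) cube([87, 87, 506]);
translate([1844, 738, 0]) cube([87, 87, 506]);
translate([87, 0, 237]) cube([1757, 34, 185]);
translate([87, 791, 237]) cube([1757, 34, 185]);
translate([0, 87, 237]) cube([34, 651, 185]);
translate([1897, 87, 237]) cube([34, 651, 185]);
translate([141, 0, 422]) cube([76, 825, 18]);
translate([271, 0, 422]) cube([76, 825, 18]);
translate([401, 0, 422]) cube([76, 825, 18]);
translate([531, 0, 422]) cube([76, 825, 18]);
translate([661, 0, 422]) cube([76, 825, 18]);
translate([791, 0, 422]) cube([76, 825, 18]);
translate([921, 0, 422]) cube([76, 825, 18]);
translate([1051, 0, 422]) cube([76, 825, 18]);
translate([1181, 0, 422]) cube([76, 825, 18]);
translate([1311, 0, 422]) cube([76, 825, 18]);
translate([1441, 0, 422]) cube([76, 825, 18]);
translate([1571, 0, 422]) cube([76, 825, 18]);
translate([1701, 0, 422]) cube([76, 825, 18]);


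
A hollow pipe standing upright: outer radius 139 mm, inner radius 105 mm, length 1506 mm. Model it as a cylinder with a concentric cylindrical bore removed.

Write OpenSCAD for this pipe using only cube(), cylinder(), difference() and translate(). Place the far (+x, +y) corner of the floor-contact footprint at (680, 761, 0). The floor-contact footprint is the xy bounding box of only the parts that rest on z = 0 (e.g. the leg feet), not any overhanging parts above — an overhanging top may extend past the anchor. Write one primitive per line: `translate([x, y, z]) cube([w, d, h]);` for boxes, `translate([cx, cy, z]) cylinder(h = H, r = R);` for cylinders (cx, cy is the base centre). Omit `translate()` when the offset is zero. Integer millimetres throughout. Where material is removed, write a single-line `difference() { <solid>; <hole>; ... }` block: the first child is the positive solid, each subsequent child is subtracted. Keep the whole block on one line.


difference() { translate([541, 622, 0]) cylinder(h = 1506, r = 139); translate([541, 622, 0]) cylinder(h = 1506, r = 105); }


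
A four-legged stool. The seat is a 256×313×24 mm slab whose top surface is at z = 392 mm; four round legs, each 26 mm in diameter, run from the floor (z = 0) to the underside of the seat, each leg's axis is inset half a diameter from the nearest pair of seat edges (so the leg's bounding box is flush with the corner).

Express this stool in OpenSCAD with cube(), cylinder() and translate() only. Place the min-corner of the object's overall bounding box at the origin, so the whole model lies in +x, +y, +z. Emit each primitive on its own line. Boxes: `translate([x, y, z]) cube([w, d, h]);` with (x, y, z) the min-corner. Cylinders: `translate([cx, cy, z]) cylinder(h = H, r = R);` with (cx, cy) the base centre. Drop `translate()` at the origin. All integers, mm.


translate([0, 0, 368]) cube([256, 313, 24]);
translate([13, 13, 0]) cylinder(h = 368, r = 13);
translate([243, 13, 0]) cylinder(h = 368, r = 13);
translate([13, 300, 0]) cylinder(h = 368, r = 13);
translate([243, 300, 0]) cylinder(h = 368, r = 13);


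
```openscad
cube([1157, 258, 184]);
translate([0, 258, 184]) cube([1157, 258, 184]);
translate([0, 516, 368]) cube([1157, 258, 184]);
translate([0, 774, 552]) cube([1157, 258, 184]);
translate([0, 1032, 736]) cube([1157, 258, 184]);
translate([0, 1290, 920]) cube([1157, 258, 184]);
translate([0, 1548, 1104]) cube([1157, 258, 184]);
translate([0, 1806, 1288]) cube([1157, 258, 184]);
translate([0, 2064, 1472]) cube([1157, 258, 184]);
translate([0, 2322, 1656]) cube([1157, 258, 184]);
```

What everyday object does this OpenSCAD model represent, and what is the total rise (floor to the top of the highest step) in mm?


A staircase. The total rise is 1840 mm.

10 identical blocks, each offset up and back from the previous — a staircase. Each step is 184 mm tall and there are 10 of them, so the total rise is 10 × 184 = 1840 mm.


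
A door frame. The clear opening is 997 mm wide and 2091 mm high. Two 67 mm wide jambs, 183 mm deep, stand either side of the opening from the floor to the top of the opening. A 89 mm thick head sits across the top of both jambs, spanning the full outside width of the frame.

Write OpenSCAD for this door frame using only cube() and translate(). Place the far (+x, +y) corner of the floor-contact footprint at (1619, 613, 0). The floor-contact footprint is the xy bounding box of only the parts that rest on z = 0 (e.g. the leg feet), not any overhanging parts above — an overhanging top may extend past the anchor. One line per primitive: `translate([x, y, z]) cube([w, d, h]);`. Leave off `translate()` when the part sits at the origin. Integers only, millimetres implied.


translate([488, 430, 0]) cube([67, 183, 2091]);
translate([1552, 430, 0]) cube([67, 183, 2091]);
translate([488, 430, 2091]) cube([1131, 183, 89]);


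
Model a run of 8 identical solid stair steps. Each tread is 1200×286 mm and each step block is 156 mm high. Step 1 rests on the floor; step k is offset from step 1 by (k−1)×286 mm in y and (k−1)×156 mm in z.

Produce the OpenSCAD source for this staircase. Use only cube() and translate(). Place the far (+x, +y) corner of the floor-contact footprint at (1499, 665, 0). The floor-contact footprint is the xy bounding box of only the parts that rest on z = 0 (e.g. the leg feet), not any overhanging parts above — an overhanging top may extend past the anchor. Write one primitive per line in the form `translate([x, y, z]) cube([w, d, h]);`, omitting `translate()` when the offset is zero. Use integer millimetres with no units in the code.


translate([299, 379, 0]) cube([1200, 286, 156]);
translate([299, 665, 156]) cube([1200, 286, 156]);
translate([299, 951, 312]) cube([1200, 286, 156]);
translate([299, 1237, 468]) cube([1200, 286, 156]);
translate([299, 1523, 624]) cube([1200, 286, 156]);
translate([299, 1809, 780]) cube([1200, 286, 156]);
translate([299, 2095, 936]) cube([1200, 286, 156]);
translate([299, 2381, 1092]) cube([1200, 286, 156]);


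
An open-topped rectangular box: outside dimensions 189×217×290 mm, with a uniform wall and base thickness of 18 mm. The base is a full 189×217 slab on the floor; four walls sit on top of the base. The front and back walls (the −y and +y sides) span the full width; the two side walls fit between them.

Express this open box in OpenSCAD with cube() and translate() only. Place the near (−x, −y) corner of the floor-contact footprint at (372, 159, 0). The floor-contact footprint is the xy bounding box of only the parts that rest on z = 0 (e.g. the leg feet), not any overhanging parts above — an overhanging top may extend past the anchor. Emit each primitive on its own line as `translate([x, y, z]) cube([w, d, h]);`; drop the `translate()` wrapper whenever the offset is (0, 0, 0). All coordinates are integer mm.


translate([372, 159, 0]) cube([189, 217, 18]);
translate([372, 159, 18]) cube([189, 18, 272]);
translate([372, 358, 18]) cube([189, 18, 272]);
translate([372, 177, 18]) cube([18, 181, 272]);
translate([543, 177, 18]) cube([18, 181, 272]);


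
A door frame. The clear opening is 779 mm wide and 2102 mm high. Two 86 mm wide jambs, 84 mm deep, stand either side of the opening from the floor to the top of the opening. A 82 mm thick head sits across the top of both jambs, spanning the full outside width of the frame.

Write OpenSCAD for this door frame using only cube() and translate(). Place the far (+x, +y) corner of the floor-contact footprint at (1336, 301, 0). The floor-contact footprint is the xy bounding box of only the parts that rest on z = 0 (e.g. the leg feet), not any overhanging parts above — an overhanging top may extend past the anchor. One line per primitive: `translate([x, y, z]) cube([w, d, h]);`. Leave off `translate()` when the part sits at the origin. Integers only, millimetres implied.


translate([385, 217, 0]) cube([86, 84, 2102]);
translate([1250, 217, 0]) cube([86, 84, 2102]);
translate([385, 217, 2102]) cube([951, 84, 82]);


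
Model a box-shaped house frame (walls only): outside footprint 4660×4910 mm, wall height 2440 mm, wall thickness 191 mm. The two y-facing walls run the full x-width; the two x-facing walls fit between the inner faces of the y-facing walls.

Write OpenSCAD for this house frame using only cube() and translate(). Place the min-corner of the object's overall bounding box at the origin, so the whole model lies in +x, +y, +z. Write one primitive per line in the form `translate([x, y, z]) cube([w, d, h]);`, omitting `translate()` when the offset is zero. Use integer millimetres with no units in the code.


cube([4660, 191, 2440]);
translate([0, 4719, 0]) cube([4660, 191, 2440]);
translate([0, 191, 0]) cube([191, 4528, 2440]);
translate([4469, 191, 0]) cube([191, 4528, 2440]);


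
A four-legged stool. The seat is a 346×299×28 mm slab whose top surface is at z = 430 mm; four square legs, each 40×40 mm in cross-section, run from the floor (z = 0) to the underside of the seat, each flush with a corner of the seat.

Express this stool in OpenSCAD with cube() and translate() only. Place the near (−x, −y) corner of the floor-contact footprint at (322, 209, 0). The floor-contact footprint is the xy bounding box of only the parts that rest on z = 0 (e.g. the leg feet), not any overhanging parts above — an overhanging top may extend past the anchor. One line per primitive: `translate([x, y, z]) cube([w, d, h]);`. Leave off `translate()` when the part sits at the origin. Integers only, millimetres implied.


translate([322, 209, 402]) cube([346, 299, 28]);
translate([322, 209, 0]) cube([40, 40, 402]);
translate([628, 209, 0]) cube([40, 40, 402]);
translate([322, 468, 0]) cube([40, 40, 402]);
translate([628, 468, 0]) cube([40, 40, 402]);


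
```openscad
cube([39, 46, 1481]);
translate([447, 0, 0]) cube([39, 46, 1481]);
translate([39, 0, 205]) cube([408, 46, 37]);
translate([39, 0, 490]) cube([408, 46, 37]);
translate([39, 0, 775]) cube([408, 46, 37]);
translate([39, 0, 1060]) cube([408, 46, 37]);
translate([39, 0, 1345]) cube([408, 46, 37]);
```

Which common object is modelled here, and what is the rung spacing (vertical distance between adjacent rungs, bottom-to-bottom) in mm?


A ladder. The rung spacing is 285 mm.

Two tall 39×46 posts with 5 short bars between them — a ladder. Adjacent rungs sit at z = 205 and z = 490, so the spacing is 490 − 205 = 285 mm.


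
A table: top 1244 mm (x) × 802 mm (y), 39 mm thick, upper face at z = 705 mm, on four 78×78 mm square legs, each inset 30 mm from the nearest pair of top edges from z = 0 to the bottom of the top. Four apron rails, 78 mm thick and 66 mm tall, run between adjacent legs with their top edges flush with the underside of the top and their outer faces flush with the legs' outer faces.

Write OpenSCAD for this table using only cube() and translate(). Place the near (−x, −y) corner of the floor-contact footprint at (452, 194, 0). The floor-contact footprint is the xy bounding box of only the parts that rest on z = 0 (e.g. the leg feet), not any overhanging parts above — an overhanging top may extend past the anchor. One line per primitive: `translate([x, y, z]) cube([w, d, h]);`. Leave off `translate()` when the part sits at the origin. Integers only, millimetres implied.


translate([422, 164, 666]) cube([1244, 802, 39]);
translate([452, 194, 0]) cube([78, 78, 666]);
translate([1558, 194, 0]) cube([78, 78, 666]);
translate([452, 858, 0]) cube([78, 78, 666]);
translate([1558, 858, 0]) cube([78, 78, 666]);
translate([530, 194, 600]) cube([1028, 78, 66]);
translate([530, 858, 600]) cube([1028, 78, 66]);
translate([452, 272, 600]) cube([78, 586, 66]);
translate([1558, 272, 600]) cube([78, 586, 66]);


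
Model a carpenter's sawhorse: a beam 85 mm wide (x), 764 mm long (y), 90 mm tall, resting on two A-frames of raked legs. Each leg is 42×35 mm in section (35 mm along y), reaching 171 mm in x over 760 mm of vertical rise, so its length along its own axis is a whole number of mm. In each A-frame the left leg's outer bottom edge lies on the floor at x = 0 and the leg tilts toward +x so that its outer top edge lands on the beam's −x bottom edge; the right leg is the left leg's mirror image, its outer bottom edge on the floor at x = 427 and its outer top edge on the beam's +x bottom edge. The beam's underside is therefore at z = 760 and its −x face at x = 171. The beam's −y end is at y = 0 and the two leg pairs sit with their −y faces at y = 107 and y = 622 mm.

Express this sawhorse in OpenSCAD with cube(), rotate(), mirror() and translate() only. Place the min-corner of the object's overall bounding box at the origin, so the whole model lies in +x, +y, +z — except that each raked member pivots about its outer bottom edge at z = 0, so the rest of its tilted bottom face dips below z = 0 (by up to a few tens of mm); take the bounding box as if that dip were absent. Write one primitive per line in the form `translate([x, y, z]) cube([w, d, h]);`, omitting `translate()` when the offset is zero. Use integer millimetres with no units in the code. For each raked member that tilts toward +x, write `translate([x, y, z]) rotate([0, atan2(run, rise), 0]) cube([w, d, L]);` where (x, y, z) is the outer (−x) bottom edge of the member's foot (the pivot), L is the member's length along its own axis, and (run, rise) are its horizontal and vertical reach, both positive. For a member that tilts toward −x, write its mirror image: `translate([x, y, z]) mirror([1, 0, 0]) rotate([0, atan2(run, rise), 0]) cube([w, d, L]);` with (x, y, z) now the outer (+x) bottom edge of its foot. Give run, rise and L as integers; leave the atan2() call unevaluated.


translate([171, 0, 760]) cube([85, 764, 90]);
translate([0, 107, 0]) rotate([0, atan2(171, 760), 0]) cube([42, 35, 779]);
translate([427, 107, 0]) mirror([1, 0, 0]) rotate([0, atan2(171, 760), 0]) cube([42, 35, 779]);
translate([0, 622, 0]) rotate([0, atan2(171, 760), 0]) cube([42, 35, 779]);
translate([427, 622, 0]) mirror([1, 0, 0]) rotate([0, atan2(171, 760), 0]) cube([42, 35, 779]);
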